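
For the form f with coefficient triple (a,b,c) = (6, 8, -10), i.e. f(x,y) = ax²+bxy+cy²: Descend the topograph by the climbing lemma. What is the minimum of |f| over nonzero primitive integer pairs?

river: ρ → (-10,12,4)
river: ρ → (4,12,-10)
river: ρ → (-10,8,6)
river: ρ → (6,16,-2)
river: ρ → (-2,16,6)
river: ρ → (6,8,-10)
closes: descent 0, river 6
min |a| on river = 2

2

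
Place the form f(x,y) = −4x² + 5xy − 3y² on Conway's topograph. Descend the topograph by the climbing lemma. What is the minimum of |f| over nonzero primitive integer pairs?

translate: b→3 (≡-5 mod 8), so (4,-5,3)→(4,3,2)
flip: (4,3,2)→(2,-3,4)
translate: b→1 (≡-3 mod 4), so (2,-3,4)→(2,1,3)
reduced (well bottom): (2,1,3) with a≤c, −a<b≤a
well minimum |f| = |-2| = 2 (negative-definite)

2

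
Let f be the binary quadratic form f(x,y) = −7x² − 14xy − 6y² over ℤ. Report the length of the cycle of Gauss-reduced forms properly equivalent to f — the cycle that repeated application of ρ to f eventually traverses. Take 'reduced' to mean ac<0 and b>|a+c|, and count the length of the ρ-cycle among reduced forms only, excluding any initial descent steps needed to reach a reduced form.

D = 28, ⌊√D⌋ = 5
descent: ρ → (-6,2,1)
descent: ρ → (1,4,-3)  [lands on river]
river: ρ → (-3,2,2)
river: ρ → (2,2,-3)
river: ρ → (-3,4,1)
ρ-cycle length = 4 (tail of 2 descent steps not counted)

4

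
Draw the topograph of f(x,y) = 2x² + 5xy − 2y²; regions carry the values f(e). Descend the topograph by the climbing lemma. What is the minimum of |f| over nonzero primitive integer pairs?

river: ρ → (-2,3,4)
river: ρ → (4,5,-1)
river: ρ → (-1,5,4)
river: ρ → (4,3,-2)
river: ρ → (-2,5,2)
river: ρ → (2,3,-4)
river: ρ → (-4,5,1)
river: ρ → (1,5,-4)
river: ρ → (-4,3,2)
river: ρ → (2,5,-2)
closes: descent 0, river 10
min |a| on river = 1

1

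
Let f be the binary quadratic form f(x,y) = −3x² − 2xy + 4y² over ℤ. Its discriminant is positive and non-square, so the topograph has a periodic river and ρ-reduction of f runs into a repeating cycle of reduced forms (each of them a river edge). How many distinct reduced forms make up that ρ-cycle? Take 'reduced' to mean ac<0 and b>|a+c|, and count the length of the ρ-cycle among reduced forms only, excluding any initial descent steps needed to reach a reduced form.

D = 52, ⌊√D⌋ = 7
descent: ρ → (4,2,-3)  [lands on river]
river: ρ → (-3,4,3)
river: ρ → (3,2,-4)
river: ρ → (-4,6,1)
river: ρ → (1,6,-4)
river: ρ → (-4,2,3)
river: ρ → (3,4,-3)
river: ρ → (-3,2,4)
river: ρ → (4,6,-1)
river: ρ → (-1,6,4)
ρ-cycle length = 10 (tail of 1 descent step not counted)

10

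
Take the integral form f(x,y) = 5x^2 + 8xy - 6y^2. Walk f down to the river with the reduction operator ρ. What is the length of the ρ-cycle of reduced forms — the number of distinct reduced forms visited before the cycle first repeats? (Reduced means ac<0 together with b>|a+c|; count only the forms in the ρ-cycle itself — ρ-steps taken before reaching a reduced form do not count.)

D = 184, ⌊√D⌋ = 13
river: ρ → (-6,4,7)
river: ρ → (7,10,-3)
river: ρ → (-3,8,10)
river: ρ → (10,12,-1)
river: ρ → (-1,12,10)
river: ρ → (10,8,-3)
river: ρ → (-3,10,7)
river: ρ → (7,4,-6)
river: ρ → (-6,8,5)
river: ρ → (5,12,-2)
river: ρ → (-2,12,5)
river: ρ → (5,8,-6)
ρ-cycle length = 12 (tail of 0 descent steps not counted)

12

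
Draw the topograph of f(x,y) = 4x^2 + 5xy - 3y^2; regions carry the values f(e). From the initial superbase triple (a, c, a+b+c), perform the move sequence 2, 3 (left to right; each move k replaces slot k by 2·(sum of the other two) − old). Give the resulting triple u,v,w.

start (4,-3,6) = (f(1,0),f(0,1),f(1,1))
replace slot 2: 2·(4+6) − (-3) = 23 → (4,23,6)
replace slot 3: 2·(4+23) − 6 = 48 → (4,23,48)

4,23,48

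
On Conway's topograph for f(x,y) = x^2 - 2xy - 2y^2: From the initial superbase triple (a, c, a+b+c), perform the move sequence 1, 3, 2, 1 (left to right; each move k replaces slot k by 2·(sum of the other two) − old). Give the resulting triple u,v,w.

start (1,-2,-3) = (f(1,0),f(0,1),f(1,1))
replace slot 1: 2·((-2)+(-3)) − 1 = -11 → (-11,-2,-3)
replace slot 3: 2·((-11)+(-2)) − (-3) = -23 → (-11,-2,-23)
replace slot 2: 2·((-11)+(-23)) − (-2) = -66 → (-11,-66,-23)
replace slot 1: 2·((-66)+(-23)) − (-11) = -167 → (-167,-66,-23)

-167,-66,-23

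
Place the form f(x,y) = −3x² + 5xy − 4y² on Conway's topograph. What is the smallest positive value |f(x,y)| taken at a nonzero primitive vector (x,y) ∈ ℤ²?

translate: b→1 (≡-5 mod 6), so (3,-5,4)→(3,1,2)
flip: (3,1,2)→(2,-1,3)
reduced (well bottom): (2,-1,3) with a≤c, −a<b≤a
well minimum |f| = |-2| = 2 (negative-definite)

2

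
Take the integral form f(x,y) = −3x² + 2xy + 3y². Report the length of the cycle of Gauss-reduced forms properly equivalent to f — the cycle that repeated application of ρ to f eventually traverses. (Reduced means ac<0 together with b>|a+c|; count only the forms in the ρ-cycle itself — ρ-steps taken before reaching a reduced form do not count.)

D = 40, ⌊√D⌋ = 6
river: ρ → (3,4,-2)
river: ρ → (-2,4,3)
river: ρ → (3,2,-3)
river: ρ → (-3,4,2)
river: ρ → (2,4,-3)
river: ρ → (-3,2,3)
ρ-cycle length = 6 (tail of 0 descent steps not counted)

6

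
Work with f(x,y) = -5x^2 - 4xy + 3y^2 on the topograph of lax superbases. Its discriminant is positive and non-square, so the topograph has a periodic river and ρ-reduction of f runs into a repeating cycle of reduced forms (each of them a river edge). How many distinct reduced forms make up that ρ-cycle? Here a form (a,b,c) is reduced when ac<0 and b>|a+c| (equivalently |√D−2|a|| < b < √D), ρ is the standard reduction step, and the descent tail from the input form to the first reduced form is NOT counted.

D = 76, ⌊√D⌋ = 8
descent: ρ → (3,4,-5)  [lands on river]
river: ρ → (-5,6,2)
river: ρ → (2,6,-5)
river: ρ → (-5,4,3)
river: ρ → (3,8,-1)
river: ρ → (-1,8,3)
ρ-cycle length = 6 (tail of 1 descent step not counted)

6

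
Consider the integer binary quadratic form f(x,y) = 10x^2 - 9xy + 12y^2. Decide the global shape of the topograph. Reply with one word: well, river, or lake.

D = b²−4ac = (-9)² − 4·10·12 = -399
D < 0 ⇒ definite ⇒ every region one sign ⇒ single well

well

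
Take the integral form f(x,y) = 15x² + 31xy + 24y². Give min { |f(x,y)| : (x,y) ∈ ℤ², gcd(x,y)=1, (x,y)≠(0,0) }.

translate: b→1 (≡31 mod 30), so (15,31,24)→(15,1,8)
flip: (15,1,8)→(8,-1,15)
reduced (well bottom): (8,-1,15) with a≤c, −a<b≤a
well minimum = a = 8

8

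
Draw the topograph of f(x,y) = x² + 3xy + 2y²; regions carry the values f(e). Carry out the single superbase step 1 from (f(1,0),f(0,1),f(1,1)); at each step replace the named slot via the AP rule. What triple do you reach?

start (1,2,6) = (f(1,0),f(0,1),f(1,1))
replace slot 1: 2·(2+6) − 1 = 15 → (15,2,6)

15,2,6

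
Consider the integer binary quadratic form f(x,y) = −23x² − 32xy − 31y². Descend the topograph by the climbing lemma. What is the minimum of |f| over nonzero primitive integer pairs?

translate: b→-14 (≡32 mod 46), so (23,32,31)→(23,-14,22)
flip: (23,-14,22)→(22,14,23)
reduced (well bottom): (22,14,23) with a≤c, −a<b≤a
well minimum |f| = |-22| = 22 (negative-definite)

22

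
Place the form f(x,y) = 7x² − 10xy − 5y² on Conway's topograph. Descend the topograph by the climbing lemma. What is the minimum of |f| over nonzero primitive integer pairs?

descent: ρ → (-5,10,7)  [lands on river]
river: ρ → (7,4,-8)
river: ρ → (-8,12,3)
river: ρ → (3,12,-8)
river: ρ → (-8,4,7)
river: ρ → (7,10,-5)
closes: descent 1, river 6
min |a| on river = 3

3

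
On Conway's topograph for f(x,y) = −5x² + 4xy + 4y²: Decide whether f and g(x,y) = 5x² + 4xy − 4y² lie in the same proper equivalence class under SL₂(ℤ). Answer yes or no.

D₁ = 96, D₂ = 96
river cycle of f (length 4): (4, 4, -5), (-5, 6, 3), (3, 6, -5), (-5, 4, 4)
river cycle of g (length 4): (-4, 4, 5), (5, 6, -3), (-3, 6, 5), (5, 4, -4)
cycles differ ⇒ inequivalent

no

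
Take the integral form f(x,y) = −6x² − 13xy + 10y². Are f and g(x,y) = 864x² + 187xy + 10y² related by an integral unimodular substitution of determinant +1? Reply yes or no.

D₁ = 409, D₂ = 409
river cycle of f (length 54): (10, 13, -6), (-6, 11, 12), (12, 13, -5), (-5, 17, 6), (6, 19, -2), (-2, 17, 15), (15, 13, -4), (-4, 19, 3), (3, 17, -10), (-10, 3, 10), … (44 more)
river cycle of g (length 54): (10, 13, -6), (-6, 11, 12), (12, 13, -5), (-5, 17, 6), (6, 19, -2), (-2, 17, 15), (15, 13, -4), (-4, 19, 3), (3, 17, -10), (-10, 3, 10), … (44 more)
cycles coincide ⇒ equivalent

yes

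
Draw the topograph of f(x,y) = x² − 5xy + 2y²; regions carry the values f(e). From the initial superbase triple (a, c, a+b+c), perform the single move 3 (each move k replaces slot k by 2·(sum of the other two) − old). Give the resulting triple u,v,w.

start (1,2,-2) = (f(1,0),f(0,1),f(1,1))
replace slot 3: 2·(1+2) − (-2) = 8 → (1,2,8)

1,2,8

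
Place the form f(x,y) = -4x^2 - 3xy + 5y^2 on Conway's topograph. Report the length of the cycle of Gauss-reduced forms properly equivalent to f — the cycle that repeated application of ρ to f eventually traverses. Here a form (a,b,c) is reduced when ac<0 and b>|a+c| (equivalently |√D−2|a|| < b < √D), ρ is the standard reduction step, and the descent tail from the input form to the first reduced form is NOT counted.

D = 89, ⌊√D⌋ = 9
descent: ρ → (5,3,-4)  [lands on river]
river: ρ → (-4,5,4)
river: ρ → (4,3,-5)
river: ρ → (-5,7,2)
river: ρ → (2,9,-1)
river: ρ → (-1,9,2)
river: ρ → (2,7,-5)
river: ρ → (-5,3,4)
river: ρ → (4,5,-4)
river: ρ → (-4,3,5)
river: ρ → (5,7,-2)
river: ρ → (-2,9,1)
river: ρ → (1,9,-2)
river: ρ → (-2,7,5)
ρ-cycle length = 14 (tail of 1 descent step not counted)

14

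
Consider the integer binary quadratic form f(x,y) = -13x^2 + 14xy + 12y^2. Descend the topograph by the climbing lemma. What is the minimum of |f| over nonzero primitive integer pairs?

river: ρ → (12,10,-15)
river: ρ → (-15,20,7)
river: ρ → (7,22,-12)
river: ρ → (-12,26,3)
river: ρ → (3,28,-3)
river: ρ → (-3,26,12)
river: ρ → (12,22,-7)
river: ρ → (-7,20,15)
river: ρ → (15,10,-12)
river: ρ → (-12,14,13)
river: ρ → (13,12,-13)
river: ρ → (-13,14,12)
closes: descent 0, river 12
min |a| on river = 3

3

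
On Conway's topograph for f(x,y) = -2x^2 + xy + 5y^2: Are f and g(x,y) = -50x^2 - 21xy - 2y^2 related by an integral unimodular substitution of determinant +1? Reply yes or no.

D₁ = 41, D₂ = 41
river cycle of f (length 10): (-2, 5, 2), (2, 3, -4), (-4, 5, 1), (1, 5, -4), (-4, 3, 2), (2, 5, -2), (-2, 3, 4), (4, 5, -1), (-1, 5, 4), (4, 3, -2)
river cycle of g (length 10): (-2, 5, 2), (2, 3, -4), (-4, 5, 1), (1, 5, -4), (-4, 3, 2), (2, 5, -2), (-2, 3, 4), (4, 5, -1), (-1, 5, 4), (4, 3, -2)
cycles coincide ⇒ equivalent

yes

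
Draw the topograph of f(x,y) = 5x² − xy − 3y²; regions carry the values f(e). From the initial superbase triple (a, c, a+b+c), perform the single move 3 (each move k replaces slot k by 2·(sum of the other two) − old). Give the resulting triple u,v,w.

start (5,-3,1) = (f(1,0),f(0,1),f(1,1))
replace slot 3: 2·(5+(-3)) − 1 = 3 → (5,-3,3)

5,-3,3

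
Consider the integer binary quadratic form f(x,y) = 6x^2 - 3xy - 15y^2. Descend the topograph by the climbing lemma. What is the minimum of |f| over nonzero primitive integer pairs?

descent: ρ → (-15,3,6)
descent: ρ → (6,9,-12)  [lands on river]
river: ρ → (-12,15,3)
river: ρ → (3,15,-12)
river: ρ → (-12,9,6)
river: ρ → (6,15,-6)
river: ρ → (-6,9,12)
river: ρ → (12,15,-3)
river: ρ → (-3,15,12)
river: ρ → (12,9,-6)
river: ρ → (-6,15,6)
closes: descent 2, river 10
min |a| on river = 3

3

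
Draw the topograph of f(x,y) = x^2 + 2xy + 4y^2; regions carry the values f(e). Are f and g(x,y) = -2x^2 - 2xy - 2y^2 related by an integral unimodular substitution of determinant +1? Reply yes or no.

D₁ = -12, D₂ = -12
f: translate: b→0 (≡2 mod 2), so (1,2,4)→(1,0,3)
f: reduced (well bottom): (1,0,3) with a≤c, −a<b≤a
g is negative-definite; reduce −g:
−g: reduced (well bottom): (2,2,2) with a≤c, −a<b≤a
flip sign back: reduced form of g is (-2,-2,-2)
reduced forms (1, 0, 3) vs (-2, -2, -2) ⇒ inequivalent

no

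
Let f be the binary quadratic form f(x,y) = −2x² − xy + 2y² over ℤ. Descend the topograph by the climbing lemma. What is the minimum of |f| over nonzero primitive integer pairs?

descent: ρ → (2,1,-2)  [lands on river]
river: ρ → (-2,3,1)
river: ρ → (1,3,-2)
river: ρ → (-2,1,2)
river: ρ → (2,3,-1)
river: ρ → (-1,3,2)
closes: descent 1, river 6
min |a| on river = 1

1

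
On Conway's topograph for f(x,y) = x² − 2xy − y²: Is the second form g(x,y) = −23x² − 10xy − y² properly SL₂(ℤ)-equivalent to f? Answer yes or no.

D₁ = 8, D₂ = 8
river cycle of f (length 2): (-1, 2, 1), (1, 2, -1)
river cycle of g (length 2): (-1, 2, 1), (1, 2, -1)
cycles coincide ⇒ equivalent

yes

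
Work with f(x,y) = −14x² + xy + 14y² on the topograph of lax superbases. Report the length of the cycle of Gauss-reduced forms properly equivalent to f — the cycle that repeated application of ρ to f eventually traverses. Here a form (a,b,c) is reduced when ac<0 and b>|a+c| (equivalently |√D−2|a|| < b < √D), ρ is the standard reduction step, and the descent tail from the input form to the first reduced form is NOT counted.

D = 785, ⌊√D⌋ = 28
river: ρ → (14,27,-1)
river: ρ → (-1,27,14)
river: ρ → (14,1,-14)
river: ρ → (-14,27,1)
river: ρ → (1,27,-14)
river: ρ → (-14,1,14)
ρ-cycle length = 6 (tail of 0 descent steps not counted)

6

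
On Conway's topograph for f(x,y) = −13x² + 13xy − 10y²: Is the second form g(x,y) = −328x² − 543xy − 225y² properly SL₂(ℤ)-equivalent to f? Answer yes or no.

D₁ = -351, D₂ = -351
f is negative-definite; reduce −f:
−f: translate: b→13 (≡-13 mod 26), so (13,-13,10)→(13,13,10)
−f: flip: (13,13,10)→(10,-13,13)
−f: translate: b→7 (≡-13 mod 20), so (10,-13,13)→(10,7,10)
−f: reduced (well bottom): (10,7,10) with a≤c, −a<b≤a
flip sign back: reduced form of f is (-10,-7,-10)
g is negative-definite; reduce −g:
−g: translate: b→-113 (≡543 mod 656), so (328,543,225)→(328,-113,10)
−g: flip: (328,-113,10)→(10,113,328)
−g: translate: b→-7 (≡113 mod 20), so (10,113,328)→(10,-7,10)
−g: flip: (10,-7,10)→(10,7,10)
−g: reduced (well bottom): (10,7,10) with a≤c, −a<b≤a
flip sign back: reduced form of g is (-10,-7,-10)
reduced forms (-10, -7, -10) vs (-10, -7, -10) ⇒ equivalent

yes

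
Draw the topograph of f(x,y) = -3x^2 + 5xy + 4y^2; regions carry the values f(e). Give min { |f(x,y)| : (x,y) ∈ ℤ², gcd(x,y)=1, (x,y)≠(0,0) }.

river: ρ → (4,3,-4)
river: ρ → (-4,5,3)
river: ρ → (3,7,-2)
river: ρ → (-2,5,6)
river: ρ → (6,7,-1)
river: ρ → (-1,7,6)
river: ρ → (6,5,-2)
river: ρ → (-2,7,3)
river: ρ → (3,5,-4)
river: ρ → (-4,3,4)
river: ρ → (4,5,-3)
river: ρ → (-3,7,2)
river: ρ → (2,5,-6)
river: ρ → (-6,7,1)
river: ρ → (1,7,-6)
river: ρ → (-6,5,2)
river: ρ → (2,7,-3)
river: ρ → (-3,5,4)
closes: descent 0, river 18
min |a| on river = 1

1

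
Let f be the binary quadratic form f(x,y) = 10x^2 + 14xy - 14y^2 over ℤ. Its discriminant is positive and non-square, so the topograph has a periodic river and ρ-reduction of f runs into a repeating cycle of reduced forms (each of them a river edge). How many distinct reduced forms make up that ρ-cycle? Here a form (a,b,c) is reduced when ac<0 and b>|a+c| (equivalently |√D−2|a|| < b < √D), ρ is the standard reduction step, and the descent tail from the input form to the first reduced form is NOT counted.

D = 756, ⌊√D⌋ = 27
river: ρ → (-14,14,10)
river: ρ → (10,26,-2)
river: ρ → (-2,26,10)
river: ρ → (10,14,-14)
ρ-cycle length = 4 (tail of 0 descent steps not counted)

4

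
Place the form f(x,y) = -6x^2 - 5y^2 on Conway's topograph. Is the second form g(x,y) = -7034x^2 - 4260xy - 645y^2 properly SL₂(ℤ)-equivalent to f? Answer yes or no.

D₁ = -120, D₂ = -120
f is negative-definite; reduce −f:
−f: flip: (6,0,5)→(5,0,6)
−f: reduced (well bottom): (5,0,6) with a≤c, −a<b≤a
flip sign back: reduced form of f is (-5,0,-6)
g is negative-definite; reduce −g:
−g: flip: (7034,4260,645)→(645,-4260,7034)
−g: translate: b→-390 (≡-4260 mod 1290), so (645,-4260,7034)→(645,-390,59)
−g: flip: (645,-390,59)→(59,390,645)
−g: translate: b→36 (≡390 mod 118), so (59,390,645)→(59,36,6)
−g: flip: (59,36,6)→(6,-36,59)
−g: translate: b→0 (≡-36 mod 12), so (6,-36,59)→(6,0,5)
−g: flip: (6,0,5)→(5,0,6)
−g: reduced (well bottom): (5,0,6) with a≤c, −a<b≤a
flip sign back: reduced form of g is (-5,0,-6)
reduced forms (-5, 0, -6) vs (-5, 0, -6) ⇒ equivalent

yes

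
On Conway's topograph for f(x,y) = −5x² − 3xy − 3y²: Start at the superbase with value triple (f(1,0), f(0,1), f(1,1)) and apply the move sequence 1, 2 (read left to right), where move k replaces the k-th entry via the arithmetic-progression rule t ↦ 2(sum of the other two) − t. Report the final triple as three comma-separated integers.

start (-5,-3,-11) = (f(1,0),f(0,1),f(1,1))
replace slot 1: 2·((-3)+(-11)) − (-5) = -23 → (-23,-3,-11)
replace slot 2: 2·((-23)+(-11)) − (-3) = -65 → (-23,-65,-11)

-23,-65,-11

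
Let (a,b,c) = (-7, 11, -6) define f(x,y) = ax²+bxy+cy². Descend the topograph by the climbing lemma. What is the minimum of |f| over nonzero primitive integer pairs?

translate: b→3 (≡-11 mod 14), so (7,-11,6)→(7,3,2)
flip: (7,3,2)→(2,-3,7)
translate: b→1 (≡-3 mod 4), so (2,-3,7)→(2,1,6)
reduced (well bottom): (2,1,6) with a≤c, −a<b≤a
well minimum |f| = |-2| = 2 (negative-definite)

2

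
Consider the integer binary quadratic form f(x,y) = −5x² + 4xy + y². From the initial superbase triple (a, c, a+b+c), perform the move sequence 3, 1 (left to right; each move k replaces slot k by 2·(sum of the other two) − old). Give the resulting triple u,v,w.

start (-5,1,0) = (f(1,0),f(0,1),f(1,1))
replace slot 3: 2·((-5)+1) − 0 = -8 → (-5,1,-8)
replace slot 1: 2·(1+(-8)) − (-5) = -9 → (-9,1,-8)

-9,1,-8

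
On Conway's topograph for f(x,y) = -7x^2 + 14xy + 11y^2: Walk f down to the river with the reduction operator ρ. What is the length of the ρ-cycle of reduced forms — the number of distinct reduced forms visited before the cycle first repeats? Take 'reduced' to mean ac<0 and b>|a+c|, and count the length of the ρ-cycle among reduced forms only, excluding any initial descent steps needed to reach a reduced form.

D = 504, ⌊√D⌋ = 22
river: ρ → (11,8,-10)
river: ρ → (-10,12,9)
river: ρ → (9,6,-13)
river: ρ → (-13,20,2)
river: ρ → (2,20,-13)
river: ρ → (-13,6,9)
river: ρ → (9,12,-10)
river: ρ → (-10,8,11)
river: ρ → (11,14,-7)
river: ρ → (-7,14,11)
ρ-cycle length = 10 (tail of 0 descent steps not counted)

10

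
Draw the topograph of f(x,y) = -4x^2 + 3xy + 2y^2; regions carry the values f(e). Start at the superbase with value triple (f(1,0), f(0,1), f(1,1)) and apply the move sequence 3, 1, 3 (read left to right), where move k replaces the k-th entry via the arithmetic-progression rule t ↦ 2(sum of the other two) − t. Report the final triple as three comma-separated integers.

start (-4,2,1) = (f(1,0),f(0,1),f(1,1))
replace slot 3: 2·((-4)+2) − 1 = -5 → (-4,2,-5)
replace slot 1: 2·(2+(-5)) − (-4) = -2 → (-2,2,-5)
replace slot 3: 2·((-2)+2) − (-5) = 5 → (-2,2,5)

-2,2,5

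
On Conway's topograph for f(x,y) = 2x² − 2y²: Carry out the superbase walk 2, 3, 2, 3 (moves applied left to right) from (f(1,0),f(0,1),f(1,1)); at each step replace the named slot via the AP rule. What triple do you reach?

start (2,-2,0) = (f(1,0),f(0,1),f(1,1))
replace slot 2: 2·(2+0) − (-2) = 6 → (2,6,0)
replace slot 3: 2·(2+6) − 0 = 16 → (2,6,16)
replace slot 2: 2·(2+16) − 6 = 30 → (2,30,16)
replace slot 3: 2·(2+30) − 16 = 48 → (2,30,48)

2,30,48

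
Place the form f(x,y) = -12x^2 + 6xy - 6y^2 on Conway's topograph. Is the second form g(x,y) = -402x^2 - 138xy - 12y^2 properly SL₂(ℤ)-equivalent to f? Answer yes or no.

D₁ = -252, D₂ = -252
f is negative-definite; reduce −f:
−f: flip: (12,-6,6)→(6,6,12)
−f: reduced (well bottom): (6,6,12) with a≤c, −a<b≤a
flip sign back: reduced form of f is (-6,-6,-12)
g is negative-definite; reduce −g:
−g: flip: (402,138,12)→(12,-138,402)
−g: translate: b→6 (≡-138 mod 24), so (12,-138,402)→(12,6,6)
−g: flip: (12,6,6)→(6,-6,12)
−g: translate: b→6 (≡-6 mod 12), so (6,-6,12)→(6,6,12)
−g: reduced (well bottom): (6,6,12) with a≤c, −a<b≤a
flip sign back: reduced form of g is (-6,-6,-12)
reduced forms (-6, -6, -12) vs (-6, -6, -12) ⇒ equivalent

yes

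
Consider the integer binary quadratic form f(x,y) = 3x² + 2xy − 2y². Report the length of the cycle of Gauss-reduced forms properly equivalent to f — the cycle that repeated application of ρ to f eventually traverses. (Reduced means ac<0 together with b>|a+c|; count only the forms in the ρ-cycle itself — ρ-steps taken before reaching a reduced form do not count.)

D = 28, ⌊√D⌋ = 5
river: ρ → (-2,2,3)
river: ρ → (3,4,-1)
river: ρ → (-1,4,3)
river: ρ → (3,2,-2)
ρ-cycle length = 4 (tail of 0 descent steps not counted)

4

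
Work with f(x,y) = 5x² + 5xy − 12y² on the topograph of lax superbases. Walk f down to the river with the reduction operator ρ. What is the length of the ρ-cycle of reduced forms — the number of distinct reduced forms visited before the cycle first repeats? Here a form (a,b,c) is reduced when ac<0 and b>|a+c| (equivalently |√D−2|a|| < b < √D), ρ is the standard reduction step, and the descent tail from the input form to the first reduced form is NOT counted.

D = 265, ⌊√D⌋ = 16
descent: ρ → (-12,-5,5)
descent: ρ → (5,15,-2)  [lands on river]
river: ρ → (-2,13,12)
river: ρ → (12,11,-3)
river: ρ → (-3,13,8)
river: ρ → (8,3,-8)
river: ρ → (-8,13,3)
river: ρ → (3,11,-12)
river: ρ → (-12,13,2)
river: ρ → (2,15,-5)
river: ρ → (-5,15,2)
river: ρ → (2,13,-12)
river: ρ → (-12,11,3)
river: ρ → (3,13,-8)
river: ρ → (-8,3,8)
river: ρ → (8,13,-3)
river: ρ → (-3,11,12)
river: ρ → (12,13,-2)
river: ρ → (-2,15,5)
ρ-cycle length = 18 (tail of 2 descent steps not counted)

18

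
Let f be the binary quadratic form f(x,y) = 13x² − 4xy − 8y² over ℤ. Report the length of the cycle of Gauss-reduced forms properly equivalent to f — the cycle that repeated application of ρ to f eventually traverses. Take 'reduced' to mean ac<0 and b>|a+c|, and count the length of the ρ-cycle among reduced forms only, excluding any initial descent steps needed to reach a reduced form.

D = 432, ⌊√D⌋ = 20
descent: ρ → (-8,20,1)  [lands on river]
river: ρ → (1,20,-8)
river: ρ → (-8,12,9)
river: ρ → (9,6,-11)
river: ρ → (-11,16,4)
river: ρ → (4,16,-11)
river: ρ → (-11,6,9)
river: ρ → (9,12,-8)
ρ-cycle length = 8 (tail of 1 descent step not counted)

8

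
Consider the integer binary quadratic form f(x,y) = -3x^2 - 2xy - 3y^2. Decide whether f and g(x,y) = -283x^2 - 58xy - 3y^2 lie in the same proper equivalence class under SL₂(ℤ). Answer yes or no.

D₁ = -32, D₂ = -32
f is negative-definite; reduce −f:
−f: reduced (well bottom): (3,2,3) with a≤c, −a<b≤a
flip sign back: reduced form of f is (-3,-2,-3)
g is negative-definite; reduce −g:
−g: flip: (283,58,3)→(3,-58,283)
−g: translate: b→2 (≡-58 mod 6), so (3,-58,283)→(3,2,3)
−g: reduced (well bottom): (3,2,3) with a≤c, −a<b≤a
flip sign back: reduced form of g is (-3,-2,-3)
reduced forms (-3, -2, -3) vs (-3, -2, -3) ⇒ equivalent

yes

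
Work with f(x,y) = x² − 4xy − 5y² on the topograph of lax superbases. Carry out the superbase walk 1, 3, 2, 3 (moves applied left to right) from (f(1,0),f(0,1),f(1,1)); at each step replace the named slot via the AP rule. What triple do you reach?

start (1,-5,-8) = (f(1,0),f(0,1),f(1,1))
replace slot 1: 2·((-5)+(-8)) − 1 = -27 → (-27,-5,-8)
replace slot 3: 2·((-27)+(-5)) − (-8) = -56 → (-27,-5,-56)
replace slot 2: 2·((-27)+(-56)) − (-5) = -161 → (-27,-161,-56)
replace slot 3: 2·((-27)+(-161)) − (-56) = -320 → (-27,-161,-320)

-27,-161,-320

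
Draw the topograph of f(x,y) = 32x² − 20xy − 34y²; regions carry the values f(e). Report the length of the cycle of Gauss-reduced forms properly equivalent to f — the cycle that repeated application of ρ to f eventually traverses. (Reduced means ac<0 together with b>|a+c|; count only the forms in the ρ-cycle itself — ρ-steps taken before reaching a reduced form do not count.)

D = 4752, ⌊√D⌋ = 68
descent: ρ → (-34,20,32)  [lands on river]
river: ρ → (32,44,-22)
river: ρ → (-22,44,32)
river: ρ → (32,20,-34)
river: ρ → (-34,48,18)
river: ρ → (18,60,-16)
river: ρ → (-16,68,2)
river: ρ → (2,68,-16)
river: ρ → (-16,60,18)
river: ρ → (18,48,-34)
ρ-cycle length = 10 (tail of 1 descent step not counted)

10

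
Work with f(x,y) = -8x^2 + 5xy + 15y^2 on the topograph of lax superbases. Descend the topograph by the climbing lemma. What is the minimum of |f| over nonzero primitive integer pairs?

descent: ρ → (15,-5,-8)
descent: ρ → (-8,21,2)  [lands on river]
river: ρ → (2,19,-18)
river: ρ → (-18,17,3)
river: ρ → (3,19,-12)
river: ρ → (-12,5,10)
river: ρ → (10,15,-7)
river: ρ → (-7,13,12)
river: ρ → (12,11,-8)
closes: descent 2, river 8
min |a| on river = 2

2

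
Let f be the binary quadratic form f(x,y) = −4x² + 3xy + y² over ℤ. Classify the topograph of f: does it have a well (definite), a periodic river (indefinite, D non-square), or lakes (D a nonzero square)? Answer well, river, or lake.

D = b²−4ac = 3² − 4·(-4)·1 = 25
D = 5² is a perfect square ⇒ form factors over ℤ ⇒ lakes

lake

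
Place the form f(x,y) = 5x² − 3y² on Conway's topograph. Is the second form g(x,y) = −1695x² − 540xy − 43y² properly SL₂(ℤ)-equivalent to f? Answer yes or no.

D₁ = 60, D₂ = 60
river cycle of f (length 2): (-3, 6, 2), (2, 6, -3)
river cycle of g (length 2): (-3, 6, 2), (2, 6, -3)
cycles coincide ⇒ equivalent

yes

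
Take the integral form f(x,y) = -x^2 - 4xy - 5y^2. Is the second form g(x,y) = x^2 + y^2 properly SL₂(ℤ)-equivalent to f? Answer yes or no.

D₁ = -4, D₂ = -4
f is negative-definite; reduce −f:
−f: translate: b→0 (≡4 mod 2), so (1,4,5)→(1,0,1)
−f: reduced (well bottom): (1,0,1) with a≤c, −a<b≤a
flip sign back: reduced form of f is (-1,0,-1)
g: reduced (well bottom): (1,0,1) with a≤c, −a<b≤a
reduced forms (-1, 0, -1) vs (1, 0, 1) ⇒ inequivalent

no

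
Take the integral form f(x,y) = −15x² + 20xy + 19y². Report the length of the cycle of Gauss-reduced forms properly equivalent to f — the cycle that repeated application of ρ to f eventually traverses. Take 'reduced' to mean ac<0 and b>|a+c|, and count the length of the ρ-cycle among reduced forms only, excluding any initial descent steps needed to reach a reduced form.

D = 1540, ⌊√D⌋ = 39
river: ρ → (19,18,-16)
river: ρ → (-16,14,21)
river: ρ → (21,28,-9)
river: ρ → (-9,26,24)
river: ρ → (24,22,-11)
river: ρ → (-11,22,24)
river: ρ → (24,26,-9)
river: ρ → (-9,28,21)
river: ρ → (21,14,-16)
river: ρ → (-16,18,19)
river: ρ → (19,20,-15)
river: ρ → (-15,10,24)
river: ρ → (24,38,-1)
river: ρ → (-1,38,24)
river: ρ → (24,10,-15)
river: ρ → (-15,20,19)
ρ-cycle length = 16 (tail of 0 descent steps not counted)

16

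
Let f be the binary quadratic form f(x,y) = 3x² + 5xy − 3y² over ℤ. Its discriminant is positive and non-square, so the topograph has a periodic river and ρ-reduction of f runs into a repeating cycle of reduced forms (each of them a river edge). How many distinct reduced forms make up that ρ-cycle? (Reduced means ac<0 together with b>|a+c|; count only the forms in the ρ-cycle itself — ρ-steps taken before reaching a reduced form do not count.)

D = 61, ⌊√D⌋ = 7
river: ρ → (-3,7,1)
river: ρ → (1,7,-3)
river: ρ → (-3,5,3)
river: ρ → (3,7,-1)
river: ρ → (-1,7,3)
river: ρ → (3,5,-3)
ρ-cycle length = 6 (tail of 0 descent steps not counted)

6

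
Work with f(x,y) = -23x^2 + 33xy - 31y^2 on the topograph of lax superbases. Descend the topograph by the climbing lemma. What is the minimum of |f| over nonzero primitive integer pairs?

translate: b→13 (≡-33 mod 46), so (23,-33,31)→(23,13,21)
flip: (23,13,21)→(21,-13,23)
reduced (well bottom): (21,-13,23) with a≤c, −a<b≤a
well minimum |f| = |-21| = 21 (negative-definite)

21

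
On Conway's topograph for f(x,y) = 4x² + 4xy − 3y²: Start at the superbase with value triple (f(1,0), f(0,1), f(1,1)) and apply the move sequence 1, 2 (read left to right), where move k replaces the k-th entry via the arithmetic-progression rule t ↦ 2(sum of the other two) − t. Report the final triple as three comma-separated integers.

start (4,-3,5) = (f(1,0),f(0,1),f(1,1))
replace slot 1: 2·((-3)+5) − 4 = 0 → (0,-3,5)
replace slot 2: 2·(0+5) − (-3) = 13 → (0,13,5)

0,13,5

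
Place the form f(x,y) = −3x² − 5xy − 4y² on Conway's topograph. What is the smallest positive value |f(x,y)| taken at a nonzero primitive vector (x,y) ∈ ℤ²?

translate: b→-1 (≡5 mod 6), so (3,5,4)→(3,-1,2)
flip: (3,-1,2)→(2,1,3)
reduced (well bottom): (2,1,3) with a≤c, −a<b≤a
well minimum |f| = |-2| = 2 (negative-definite)

2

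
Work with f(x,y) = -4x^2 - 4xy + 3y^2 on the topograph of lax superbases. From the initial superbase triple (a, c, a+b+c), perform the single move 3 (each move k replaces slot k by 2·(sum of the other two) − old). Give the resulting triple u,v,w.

start (-4,3,-5) = (f(1,0),f(0,1),f(1,1))
replace slot 3: 2·((-4)+3) − (-5) = 3 → (-4,3,3)

-4,3,3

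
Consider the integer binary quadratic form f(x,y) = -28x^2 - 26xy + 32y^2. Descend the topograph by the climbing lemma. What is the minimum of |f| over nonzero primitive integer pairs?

descent: ρ → (32,26,-28)  [lands on river]
river: ρ → (-28,30,30)
river: ρ → (30,30,-28)
river: ρ → (-28,26,32)
river: ρ → (32,38,-22)
river: ρ → (-22,50,20)
river: ρ → (20,30,-42)
river: ρ → (-42,54,8)
river: ρ → (8,58,-28)
river: ρ → (-28,54,12)
river: ρ → (12,42,-52)
river: ρ → (-52,62,2)
river: ρ → (2,62,-52)
river: ρ → (-52,42,12)
river: ρ → (12,54,-28)
river: ρ → (-28,58,8)
river: ρ → (8,54,-42)
river: ρ → (-42,30,20)
river: ρ → (20,50,-22)
river: ρ → (-22,38,32)
closes: descent 1, river 20
min |a| on river = 2

2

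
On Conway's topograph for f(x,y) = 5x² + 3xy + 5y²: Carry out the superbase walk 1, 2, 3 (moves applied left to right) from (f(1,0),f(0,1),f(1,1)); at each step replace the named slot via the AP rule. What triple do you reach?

start (5,5,13) = (f(1,0),f(0,1),f(1,1))
replace slot 1: 2·(5+13) − 5 = 31 → (31,5,13)
replace slot 2: 2·(31+13) − 5 = 83 → (31,83,13)
replace slot 3: 2·(31+83) − 13 = 215 → (31,83,215)

31,83,215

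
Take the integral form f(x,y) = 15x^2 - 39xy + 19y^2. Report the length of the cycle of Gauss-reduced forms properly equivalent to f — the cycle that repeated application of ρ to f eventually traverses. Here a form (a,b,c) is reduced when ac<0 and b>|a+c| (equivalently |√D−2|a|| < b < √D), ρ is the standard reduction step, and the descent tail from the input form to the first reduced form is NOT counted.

D = 381, ⌊√D⌋ = 19
descent: ρ → (19,1,-5)
descent: ρ → (-5,19,1)  [lands on river]
river: ρ → (1,19,-5)
river: ρ → (-5,11,13)
river: ρ → (13,15,-3)
river: ρ → (-3,15,13)
river: ρ → (13,11,-5)
ρ-cycle length = 6 (tail of 2 descent steps not counted)

6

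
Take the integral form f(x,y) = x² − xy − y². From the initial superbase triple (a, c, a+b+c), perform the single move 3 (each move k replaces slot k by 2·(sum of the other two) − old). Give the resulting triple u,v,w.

start (1,-1,-1) = (f(1,0),f(0,1),f(1,1))
replace slot 3: 2·(1+(-1)) − (-1) = 1 → (1,-1,1)

1,-1,1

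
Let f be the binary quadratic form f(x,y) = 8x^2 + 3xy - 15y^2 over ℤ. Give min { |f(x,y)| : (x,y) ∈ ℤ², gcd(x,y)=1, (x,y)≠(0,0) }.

descent: ρ → (-15,-3,8)
descent: ρ → (8,19,-4)  [lands on river]
river: ρ → (-4,21,3)
river: ρ → (3,21,-4)
river: ρ → (-4,19,8)
river: ρ → (8,13,-10)
river: ρ → (-10,7,11)
river: ρ → (11,15,-6)
river: ρ → (-6,21,2)
river: ρ → (2,19,-16)
river: ρ → (-16,13,5)
river: ρ → (5,17,-10)
river: ρ → (-10,3,12)
river: ρ → (12,21,-1)
river: ρ → (-1,21,12)
river: ρ → (12,3,-10)
river: ρ → (-10,17,5)
river: ρ → (5,13,-16)
river: ρ → (-16,19,2)
river: ρ → (2,21,-6)
river: ρ → (-6,15,11)
river: ρ → (11,7,-10)
river: ρ → (-10,13,8)
closes: descent 2, river 22
min |a| on river = 1

1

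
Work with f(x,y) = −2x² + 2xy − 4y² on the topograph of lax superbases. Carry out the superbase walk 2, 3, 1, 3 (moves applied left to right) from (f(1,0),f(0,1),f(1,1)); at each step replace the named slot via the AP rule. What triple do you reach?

start (-2,-4,-4) = (f(1,0),f(0,1),f(1,1))
replace slot 2: 2·((-2)+(-4)) − (-4) = -8 → (-2,-8,-4)
replace slot 3: 2·((-2)+(-8)) − (-4) = -16 → (-2,-8,-16)
replace slot 1: 2·((-8)+(-16)) − (-2) = -46 → (-46,-8,-16)
replace slot 3: 2·((-46)+(-8)) − (-16) = -92 → (-46,-8,-92)

-46,-8,-92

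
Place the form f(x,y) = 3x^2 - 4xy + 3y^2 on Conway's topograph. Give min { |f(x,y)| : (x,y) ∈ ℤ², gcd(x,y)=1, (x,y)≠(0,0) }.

translate: b→2 (≡-4 mod 6), so (3,-4,3)→(3,2,2)
flip: (3,2,2)→(2,-2,3)
translate: b→2 (≡-2 mod 4), so (2,-2,3)→(2,2,3)
reduced (well bottom): (2,2,3) with a≤c, −a<b≤a
well minimum = a = 2

2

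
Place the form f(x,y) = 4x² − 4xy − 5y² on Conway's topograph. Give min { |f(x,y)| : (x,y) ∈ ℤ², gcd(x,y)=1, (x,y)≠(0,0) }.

descent: ρ → (-5,4,4)  [lands on river]
river: ρ → (4,4,-5)
river: ρ → (-5,6,3)
river: ρ → (3,6,-5)
closes: descent 1, river 4
min |a| on river = 3

3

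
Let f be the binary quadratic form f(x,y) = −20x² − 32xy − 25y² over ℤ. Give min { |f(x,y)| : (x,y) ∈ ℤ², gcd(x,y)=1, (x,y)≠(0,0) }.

translate: b→-8 (≡32 mod 40), so (20,32,25)→(20,-8,13)
flip: (20,-8,13)→(13,8,20)
reduced (well bottom): (13,8,20) with a≤c, −a<b≤a
well minimum |f| = |-13| = 13 (negative-definite)

13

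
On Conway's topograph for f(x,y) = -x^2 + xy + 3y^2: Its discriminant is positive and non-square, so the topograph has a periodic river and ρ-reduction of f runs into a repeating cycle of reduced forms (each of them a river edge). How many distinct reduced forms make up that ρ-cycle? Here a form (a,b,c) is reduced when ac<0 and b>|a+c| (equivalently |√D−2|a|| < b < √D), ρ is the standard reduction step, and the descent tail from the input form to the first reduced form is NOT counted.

D = 13, ⌊√D⌋ = 3
descent: ρ → (3,-1,-1)
descent: ρ → (-1,3,1)  [lands on river]
river: ρ → (1,3,-1)
ρ-cycle length = 2 (tail of 2 descent steps not counted)

2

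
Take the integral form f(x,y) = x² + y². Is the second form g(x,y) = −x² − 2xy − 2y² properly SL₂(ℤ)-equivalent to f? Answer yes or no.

D₁ = -4, D₂ = -4
f: reduced (well bottom): (1,0,1) with a≤c, −a<b≤a
g is negative-definite; reduce −g:
−g: translate: b→0 (≡2 mod 2), so (1,2,2)→(1,0,1)
−g: reduced (well bottom): (1,0,1) with a≤c, −a<b≤a
flip sign back: reduced form of g is (-1,0,-1)
reduced forms (1, 0, 1) vs (-1, 0, -1) ⇒ inequivalent

no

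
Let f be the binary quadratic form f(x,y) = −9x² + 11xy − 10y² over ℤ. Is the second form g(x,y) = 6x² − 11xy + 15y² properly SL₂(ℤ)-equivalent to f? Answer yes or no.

D₁ = -239, D₂ = -239
f is negative-definite; reduce −f:
−f: translate: b→7 (≡-11 mod 18), so (9,-11,10)→(9,7,8)
−f: flip: (9,7,8)→(8,-7,9)
−f: reduced (well bottom): (8,-7,9) with a≤c, −a<b≤a
flip sign back: reduced form of f is (-8,7,-9)
g: translate: b→1 (≡-11 mod 12), so (6,-11,15)→(6,1,10)
g: reduced (well bottom): (6,1,10) with a≤c, −a<b≤a
reduced forms (-8, 7, -9) vs (6, 1, 10) ⇒ inequivalent

no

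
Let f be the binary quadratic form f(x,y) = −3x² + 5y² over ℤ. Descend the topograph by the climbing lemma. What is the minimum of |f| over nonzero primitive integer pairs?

descent: ρ → (5,0,-3)
descent: ρ → (-3,6,2)  [lands on river]
river: ρ → (2,6,-3)
closes: descent 2, river 2
min |a| on river = 2

2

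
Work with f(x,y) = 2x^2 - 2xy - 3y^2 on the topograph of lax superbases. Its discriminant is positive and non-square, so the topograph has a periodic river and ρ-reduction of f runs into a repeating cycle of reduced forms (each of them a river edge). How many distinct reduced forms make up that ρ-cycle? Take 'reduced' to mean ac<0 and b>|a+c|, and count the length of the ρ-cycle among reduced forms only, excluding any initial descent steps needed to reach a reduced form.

D = 28, ⌊√D⌋ = 5
descent: ρ → (-3,2,2)  [lands on river]
river: ρ → (2,2,-3)
river: ρ → (-3,4,1)
river: ρ → (1,4,-3)
ρ-cycle length = 4 (tail of 1 descent step not counted)

4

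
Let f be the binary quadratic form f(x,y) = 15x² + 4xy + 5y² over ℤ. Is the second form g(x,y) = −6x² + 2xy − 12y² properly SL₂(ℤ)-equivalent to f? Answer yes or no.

D₁ = -284, D₂ = -284
f: flip: (15,4,5)→(5,-4,15)
f: reduced (well bottom): (5,-4,15) with a≤c, −a<b≤a
g is negative-definite; reduce −g:
−g: reduced (well bottom): (6,-2,12) with a≤c, −a<b≤a
flip sign back: reduced form of g is (-6,2,-12)
reduced forms (5, -4, 15) vs (-6, 2, -12) ⇒ inequivalent

no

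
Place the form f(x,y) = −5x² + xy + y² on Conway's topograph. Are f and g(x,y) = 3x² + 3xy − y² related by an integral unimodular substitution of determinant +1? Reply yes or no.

D₁ = 21, D₂ = 21
river cycle of f (length 2): (1, 3, -3), (-3, 3, 1)
river cycle of g (length 2): (-1, 3, 3), (3, 3, -1)
cycles differ ⇒ inequivalent

no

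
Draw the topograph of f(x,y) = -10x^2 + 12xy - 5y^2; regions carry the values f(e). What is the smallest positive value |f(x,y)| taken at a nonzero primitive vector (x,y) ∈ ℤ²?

translate: b→8 (≡-12 mod 20), so (10,-12,5)→(10,8,3)
flip: (10,8,3)→(3,-8,10)
translate: b→-2 (≡-8 mod 6), so (3,-8,10)→(3,-2,5)
reduced (well bottom): (3,-2,5) with a≤c, −a<b≤a
well minimum |f| = |-3| = 3 (negative-definite)

3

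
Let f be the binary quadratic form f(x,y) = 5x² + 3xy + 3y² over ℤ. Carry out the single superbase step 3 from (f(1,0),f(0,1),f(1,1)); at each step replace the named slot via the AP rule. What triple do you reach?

start (5,3,11) = (f(1,0),f(0,1),f(1,1))
replace slot 3: 2·(5+3) − 11 = 5 → (5,3,5)

5,3,5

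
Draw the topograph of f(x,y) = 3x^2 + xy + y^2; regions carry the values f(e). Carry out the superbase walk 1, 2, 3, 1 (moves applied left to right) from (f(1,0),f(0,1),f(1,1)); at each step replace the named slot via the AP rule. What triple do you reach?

start (3,1,5) = (f(1,0),f(0,1),f(1,1))
replace slot 1: 2·(1+5) − 3 = 9 → (9,1,5)
replace slot 2: 2·(9+5) − 1 = 27 → (9,27,5)
replace slot 3: 2·(9+27) − 5 = 67 → (9,27,67)
replace slot 1: 2·(27+67) − 9 = 179 → (179,27,67)

179,27,67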